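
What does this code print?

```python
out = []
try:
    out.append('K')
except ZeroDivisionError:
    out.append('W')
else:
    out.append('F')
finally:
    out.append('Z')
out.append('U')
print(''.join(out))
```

Execution trace: 'K' (try body, no exception) → 'F' (else) → 'Z' (finally) → 'U' (after the try/except). Output: KFZU

Answer: KFZU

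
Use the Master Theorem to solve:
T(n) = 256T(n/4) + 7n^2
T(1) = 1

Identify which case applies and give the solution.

a=256, b=4, f(n)=7n^2. log_4(256) = 4. Since c=2 < 4, Case 1 applies: T(n) = Θ(n^log_b(a)) = O(n^4).

Answer: O(n^4) - Case 1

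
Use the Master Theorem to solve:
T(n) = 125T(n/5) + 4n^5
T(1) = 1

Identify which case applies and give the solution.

a=125, b=5, f(n)=4n^5. log_5(125) = 3. Since c=5 > 3 and the regularity condition holds (125(n/5)^5 = (125/5^5)n^5 with 125/5^5 < 1), Case 3 applies: T(n) = Θ(f(n)) = O(n^5).

Answer: O(n^5) - Case 3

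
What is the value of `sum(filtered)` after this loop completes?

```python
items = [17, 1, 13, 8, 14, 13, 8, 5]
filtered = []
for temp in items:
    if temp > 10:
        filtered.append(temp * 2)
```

Sum of doubled values > 10
`filtered` takes the values: [] → [34] → [34, 26] → [34, 26, 28] → [34, 26, 28, 26]
So `sum(filtered)` = 114

Answer: 114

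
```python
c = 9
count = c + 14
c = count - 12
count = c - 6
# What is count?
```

Trace:
`c = 9` → c = 9
`count = c + 14` → count = 23
`c = count - 12` → c = 11
`count = c - 6` → count = 5
So count = 5

Answer: 5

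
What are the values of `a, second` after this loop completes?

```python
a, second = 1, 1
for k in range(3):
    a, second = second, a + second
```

Fibonacci: after 3 iterations
`a, second` takes the values: (1, 1) → (1, 2) → (2, 3) → (3, 5)

Answer: 3, 5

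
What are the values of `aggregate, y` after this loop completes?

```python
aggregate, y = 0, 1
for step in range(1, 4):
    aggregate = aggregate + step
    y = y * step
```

Sum and factorial of 1 to 3
`aggregate, y` takes the values: (0, 1) → (1, 1) → (3, 1) → (3, 2) → (6, 2) → (6, 6)

Answer: 6, 6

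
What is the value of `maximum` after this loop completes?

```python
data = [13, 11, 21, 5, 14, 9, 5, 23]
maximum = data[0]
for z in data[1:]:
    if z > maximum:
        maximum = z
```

Maximum of [13, 11, 21, 5, 14, 9, 5, 23]
`maximum` takes the values: 13 → 21 → 23

Answer: 23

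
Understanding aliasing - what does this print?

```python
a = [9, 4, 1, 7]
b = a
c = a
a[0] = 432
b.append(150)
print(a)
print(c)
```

Key concept: multiple aliases.
Step by step:
`a = [9, 4, 1, 7]` → a = [9, 4, 1, 7]
`b = a` → b = [9, 4, 1, 7] (same object as a)
`c = a` → c = [9, 4, 1, 7] (same object as a, b)
`a[0] = 432` → a = [432, 4, 1, 7] (same object as b, c); b = [432, 4, 1, 7] (same object as a, c); c = [432, 4, 1, 7] (same object as a, b)
`b.append(150)` → a = [432, 4, 1, 7, 150] (same object as b, c); b = [432, 4, 1, 7, 150] (same object as a, c); c = [432, 4, 1, 7, 150] (same object as a, b)
`print(a)` → prints [432, 4, 1, 7, 150]
`print(c)` → prints [432, 4, 1, 7, 150]

Answer:
[432, 4, 1, 7, 150]
[432, 4, 1, 7, 150]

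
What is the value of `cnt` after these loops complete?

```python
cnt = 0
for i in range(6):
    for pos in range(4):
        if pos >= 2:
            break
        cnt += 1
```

Inner breaks at 2, outer runs 6 times
`cnt` takes the values: 0 → 1 → 2 → 3 → 4 → 5 → 6 → 7 → 8 → 9 → 10 → 11 → 12

Answer: 12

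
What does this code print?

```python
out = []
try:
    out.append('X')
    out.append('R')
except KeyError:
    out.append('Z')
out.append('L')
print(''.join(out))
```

Execution trace: 'X' (try body) → 'R' (try body, no exception) → 'L' (after the try/except). Output: XRL

Answer: XRL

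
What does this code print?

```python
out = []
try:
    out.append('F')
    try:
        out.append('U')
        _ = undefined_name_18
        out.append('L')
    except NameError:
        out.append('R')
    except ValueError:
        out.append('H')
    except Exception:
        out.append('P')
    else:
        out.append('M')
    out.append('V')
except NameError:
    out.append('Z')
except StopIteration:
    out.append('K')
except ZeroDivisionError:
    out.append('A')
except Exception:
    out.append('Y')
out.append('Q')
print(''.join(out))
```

Execution trace: 'F' (try body) → 'U' (inner try body) → 'R' (inner except NameError) → 'V' (try body, no exception) → 'Q' (after the try/except). Output: FURVQ

Answer: FURVQ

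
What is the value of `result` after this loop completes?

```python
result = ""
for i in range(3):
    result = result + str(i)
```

Concatenate digits 0 to 2
`result` takes the values: "" → "0" → "01" → "012"

Answer: "012"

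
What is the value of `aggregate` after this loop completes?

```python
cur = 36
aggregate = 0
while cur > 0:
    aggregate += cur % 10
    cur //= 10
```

Sum digits of 36
`aggregate` takes the values: 0 → 6 → 9

Answer: 9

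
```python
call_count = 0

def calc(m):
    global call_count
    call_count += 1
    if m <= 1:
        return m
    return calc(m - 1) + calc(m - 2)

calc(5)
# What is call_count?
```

Calls(m) = 1 + Calls(m-1) + Calls(m-2); Calls(0)=Calls(1)=1. For m=5 this gives 15.

Answer: 15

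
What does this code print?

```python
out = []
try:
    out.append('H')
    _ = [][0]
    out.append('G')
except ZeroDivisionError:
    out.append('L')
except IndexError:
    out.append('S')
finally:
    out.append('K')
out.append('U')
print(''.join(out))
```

Execution trace: 'H' (try body) → 'S' (except IndexError) → 'K' (finally) → 'U' (after the try/except). Output: HSKU

Answer: HSKU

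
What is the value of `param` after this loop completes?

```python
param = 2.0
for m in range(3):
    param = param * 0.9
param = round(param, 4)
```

Exponential decay: 2.0 * 0.9^3
`param` takes the values: 2.0 → 1.8 → 1.62 → 1.458

Answer: 1.458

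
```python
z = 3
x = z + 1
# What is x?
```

Trace:
`z = 3` → z = 3
`x = z + 1` → x = 4
So x = 4

Answer: 4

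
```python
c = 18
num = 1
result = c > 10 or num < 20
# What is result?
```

Trace:
`c = 18` → c = 18
`num = 1` → num = 1
`result = c > 10 or num < 20` → result = True
So result = True

Answer: True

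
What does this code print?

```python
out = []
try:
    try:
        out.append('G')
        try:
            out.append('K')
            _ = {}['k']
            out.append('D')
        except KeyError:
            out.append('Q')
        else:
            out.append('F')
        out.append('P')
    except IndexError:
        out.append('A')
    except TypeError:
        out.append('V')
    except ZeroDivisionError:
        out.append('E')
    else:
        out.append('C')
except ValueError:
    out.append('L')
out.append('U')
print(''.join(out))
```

Execution trace: 'G' (try body) → 'K' (inner try body) → 'Q' (inner except KeyError) → 'P' (try body, no exception) → 'C' (else) → 'U' (after the try/except). Output: GKQPCU

Answer: GKQPCU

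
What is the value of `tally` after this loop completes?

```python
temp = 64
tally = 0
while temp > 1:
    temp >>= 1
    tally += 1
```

Count right shifts until 1
`tally` takes the values: 0 → 1 → 2 → 3 → 4 → 5 → 6

Answer: 6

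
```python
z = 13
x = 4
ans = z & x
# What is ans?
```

Trace:
`z = 13` → z = 13
`x = 4` → x = 4
`ans = z & x` → ans = 4
So ans = 4

Answer: 4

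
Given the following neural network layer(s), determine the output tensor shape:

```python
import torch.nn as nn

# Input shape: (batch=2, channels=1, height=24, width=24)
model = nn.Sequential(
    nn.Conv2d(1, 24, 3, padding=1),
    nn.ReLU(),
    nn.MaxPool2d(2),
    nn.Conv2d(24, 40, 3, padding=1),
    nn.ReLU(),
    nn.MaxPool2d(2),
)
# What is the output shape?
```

Input: (2, 1, 24, 24) -> after first Conv2d: (2, 24, 24, 24) -> after first MaxPool2d: (2, 24, 12, 12) -> after second Conv2d: (2, 40, 12, 12) -> Output: (2, 40, 6, 6)

Answer: (2, 40, 6, 6)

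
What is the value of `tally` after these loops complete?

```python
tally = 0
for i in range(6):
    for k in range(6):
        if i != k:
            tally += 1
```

6² - 6 (exclude diagonal)
`tally` takes the values: 0 → 1 → 2 → 3 → 4 → 5 → 6 → 7 → 8 → 9 → 10 → 11 → 12 → 13 → 14 → 15 → 16 → 17 → 18 → 19 → 20 → 21 → 22 → 23 → 24 → 25 → 26 → 27 → 28 → 29 → 30

Answer: 30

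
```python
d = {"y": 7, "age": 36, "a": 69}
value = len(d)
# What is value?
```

Trace:
`d = {"y": 7, "age": 36, "a": 69}` → d = {'y': 7, 'age': 36, 'a': 69}
`value = len(d)` → value = 3
So value = 3

Answer: 3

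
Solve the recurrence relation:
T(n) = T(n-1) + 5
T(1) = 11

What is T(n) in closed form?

Unrolling: T(n) = T(1) + 5·(n-1) = 11 + 5(n-1) = 5n + 6.

Answer: T(n) = 5n + 6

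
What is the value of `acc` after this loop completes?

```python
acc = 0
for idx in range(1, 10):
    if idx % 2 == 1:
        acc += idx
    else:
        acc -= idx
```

Add odd, subtract even
`acc` takes the values: 0 → 1 → -1 → 2 → -2 → 3 → -3 → 4 → -4 → 5

Answer: 5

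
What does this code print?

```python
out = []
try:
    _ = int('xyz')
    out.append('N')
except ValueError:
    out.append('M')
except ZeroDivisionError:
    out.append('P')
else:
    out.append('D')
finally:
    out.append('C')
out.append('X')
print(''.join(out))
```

Execution trace: 'M' (except ValueError) → 'C' (finally) → 'X' (after the try/except). Output: MCX

Answer: MCX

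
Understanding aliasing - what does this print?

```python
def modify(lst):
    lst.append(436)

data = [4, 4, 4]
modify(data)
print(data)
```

Key concept: function modifies passed list.
Step by step:
`data = [4, 4, 4]` → data = [4, 4, 4]
`modify(data)` → data = [4, 4, 4, 436]
`print(data)` → prints [4, 4, 4, 436]

Answer: [4, 4, 4, 436]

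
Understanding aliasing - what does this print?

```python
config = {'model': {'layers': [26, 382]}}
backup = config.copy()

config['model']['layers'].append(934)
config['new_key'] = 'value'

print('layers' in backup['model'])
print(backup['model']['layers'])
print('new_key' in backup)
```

Key concept: shallow copy gotcha with nested dict.
Step by step:
`config = {'model': {'layers': [26, 382]}}` → config = {'model': {'layers': [26, 382]}}
`backup = config.copy()` → backup = {'model': {'layers': [26, 382]}}
`config['model']['layers'].append(934)` → config = {'model': {'layers': [26, 382, 934]}}; backup = {'model': {'layers': [26, 382, 934]}}
`config['new_key'] = 'value'` → config = {'model': {'layers': [26, 382, 934]}, 'new_key': 'value'}
`print('layers' in backup['model'])` → prints True
`print(backup['model']['layers'])` → prints [26, 382, 934]
`print('new_key' in backup)` → prints False

Answer:
True
[26, 382, 934]
False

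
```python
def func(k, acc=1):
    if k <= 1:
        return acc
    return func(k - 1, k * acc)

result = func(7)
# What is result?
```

Accumulator trace (n, acc): (7, 1) -> (6, 7) -> (5, 42) -> (4, 210) -> (3, 840) -> (2, 2520) -> (1, 5040) -> return 5040

Answer: 5040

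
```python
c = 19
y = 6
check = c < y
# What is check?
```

Trace:
`c = 19` → c = 19
`y = 6` → y = 6
`check = c < y` → check = False
So check = False

Answer: False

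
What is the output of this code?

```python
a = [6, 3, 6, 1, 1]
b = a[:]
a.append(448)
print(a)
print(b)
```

Key concept: slice [:] creates copy.
Step by step:
`a = [6, 3, 6, 1, 1]` → a = [6, 3, 6, 1, 1]
`b = a[:]` → b = [6, 3, 6, 1, 1]
`a.append(448)` → a = [6, 3, 6, 1, 1, 448]
`print(a)` → prints [6, 3, 6, 1, 1, 448]
`print(b)` → prints [6, 3, 6, 1, 1]

Answer:
[6, 3, 6, 1, 1, 448]
[6, 3, 6, 1, 1]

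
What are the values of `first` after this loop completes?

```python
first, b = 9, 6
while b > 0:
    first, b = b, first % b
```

GCD of 9 and 6
`first` takes the values: 9 → 6 → 3

Answer: 3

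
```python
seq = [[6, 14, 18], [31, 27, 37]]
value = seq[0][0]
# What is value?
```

Trace:
`seq = [[6, 14, 18], [31, 27, 37]]` → seq = [[6, 14, 18], [31, 27, 37]]
`value = seq[0][0]` → value = 6
So value = 6

Answer: 6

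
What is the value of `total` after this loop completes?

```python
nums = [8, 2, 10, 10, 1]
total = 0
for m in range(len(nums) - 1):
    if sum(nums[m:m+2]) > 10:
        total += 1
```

Count windows with sum > 10
`total` takes the values: 0 → 1 → 2 → 3

Answer: 3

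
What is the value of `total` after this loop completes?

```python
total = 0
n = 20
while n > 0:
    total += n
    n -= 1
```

Sum 20 down to 1
`total` takes the values: 0 → 20 → 39 → 57 → 74 → 90 → 105 → 119 → 132 → 144 → 155 → 165 → 174 → 182 → 189 → 195 → 200 → 204 → 207 → 209 → 210

Answer: 210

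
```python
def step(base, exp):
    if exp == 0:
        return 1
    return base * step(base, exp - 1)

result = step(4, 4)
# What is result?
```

step(4, 4) = 4 * 4 * 4 * 4 = 256

Answer: 256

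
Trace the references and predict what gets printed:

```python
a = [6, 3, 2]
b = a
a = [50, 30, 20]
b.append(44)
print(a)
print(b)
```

Key concept: rebinding vs mutation: a is rebound to a new list, b still points at the original.
Step by step:
`a = [6, 3, 2]` → a = [6, 3, 2]
`b = a` → b = [6, 3, 2] (same object as a)
`a = [50, 30, 20]` → a = [50, 30, 20]
`b.append(44)` → b = [6, 3, 2, 44]
`print(a)` → prints [50, 30, 20]
`print(b)` → prints [6, 3, 2, 44]

Answer:
[50, 30, 20]
[6, 3, 2, 44]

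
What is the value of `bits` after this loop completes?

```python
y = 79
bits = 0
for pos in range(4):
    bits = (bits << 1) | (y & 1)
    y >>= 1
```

Reverse lowest 4 bits of 79
`bits` takes the values: 0 → 1 → 3 → 7 → 15

Answer: 15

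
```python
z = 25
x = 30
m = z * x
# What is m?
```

Trace:
`z = 25` → z = 25
`x = 30` → x = 30
`m = z * x` → m = 750
So m = 750

Answer: 750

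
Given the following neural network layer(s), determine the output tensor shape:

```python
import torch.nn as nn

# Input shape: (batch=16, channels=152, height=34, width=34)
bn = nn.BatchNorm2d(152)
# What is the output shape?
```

Input: (16, 152, 34, 34) -> Output: (16, 152, 34, 34)

Answer: (16, 152, 34, 34)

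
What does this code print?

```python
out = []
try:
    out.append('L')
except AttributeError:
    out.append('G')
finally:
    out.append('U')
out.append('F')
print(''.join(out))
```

Execution trace: 'L' (try body, no exception) → 'U' (finally) → 'F' (after the try/except). Output: LUF

Answer: LUF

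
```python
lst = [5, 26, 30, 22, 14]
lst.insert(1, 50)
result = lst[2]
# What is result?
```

Trace:
`lst = [5, 26, 30, 22, 14]` → lst = [5, 26, 30, 22, 14]
`lst.insert(1, 50)` → lst = [5, 50, 26, 30, 22, 14]
`result = lst[2]` → result = 26
So result = 26

Answer: 26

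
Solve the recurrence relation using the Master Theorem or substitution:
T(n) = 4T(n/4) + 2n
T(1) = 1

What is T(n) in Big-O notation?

By Master Theorem: a=4, b=4, f(n)=2n. Since log_4(4) = 1 and f(n) = Θ(n^1), Case 2 applies. T(n) = O(n log n).

Answer: O(n log n)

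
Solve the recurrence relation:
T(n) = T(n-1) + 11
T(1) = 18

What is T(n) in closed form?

Unrolling: T(n) = T(1) + 11·(n-1) = 18 + 11(n-1) = 11n + 7.

Answer: T(n) = 11n + 7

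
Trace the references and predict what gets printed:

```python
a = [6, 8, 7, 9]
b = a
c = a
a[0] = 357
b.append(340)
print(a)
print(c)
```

Key concept: multiple aliases.
Step by step:
`a = [6, 8, 7, 9]` → a = [6, 8, 7, 9]
`b = a` → b = [6, 8, 7, 9] (same object as a)
`c = a` → c = [6, 8, 7, 9] (same object as a, b)
`a[0] = 357` → a = [357, 8, 7, 9] (same object as b, c); b = [357, 8, 7, 9] (same object as a, c); c = [357, 8, 7, 9] (same object as a, b)
`b.append(340)` → a = [357, 8, 7, 9, 340] (same object as b, c); b = [357, 8, 7, 9, 340] (same object as a, c); c = [357, 8, 7, 9, 340] (same object as a, b)
`print(a)` → prints [357, 8, 7, 9, 340]
`print(c)` → prints [357, 8, 7, 9, 340]

Answer:
[357, 8, 7, 9, 340]
[357, 8, 7, 9, 340]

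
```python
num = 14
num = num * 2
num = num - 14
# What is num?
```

Trace:
`num = 14` → num = 14
`num = num * 2` → num = 28
`num = num - 14` → num = 14
So num = 14

Answer: 14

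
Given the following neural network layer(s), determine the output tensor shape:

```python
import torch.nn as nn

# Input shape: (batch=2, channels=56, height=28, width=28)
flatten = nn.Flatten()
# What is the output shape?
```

Input: (2, 56, 28, 28) -> Output: (2, 43904)

Answer: (2, 43904)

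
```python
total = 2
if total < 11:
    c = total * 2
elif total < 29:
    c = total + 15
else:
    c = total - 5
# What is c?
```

Trace:
`total = 2` → total = 2
`if total < 11: ...` → total < 11 is True → c = 4
So c = 4

Answer: 4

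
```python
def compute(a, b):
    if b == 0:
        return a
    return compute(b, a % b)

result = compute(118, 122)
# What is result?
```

compute(118, 122) -> compute(122, 118) -> compute(118, 4) -> compute(4, 2) -> compute(2, 0) -> 2

Answer: 2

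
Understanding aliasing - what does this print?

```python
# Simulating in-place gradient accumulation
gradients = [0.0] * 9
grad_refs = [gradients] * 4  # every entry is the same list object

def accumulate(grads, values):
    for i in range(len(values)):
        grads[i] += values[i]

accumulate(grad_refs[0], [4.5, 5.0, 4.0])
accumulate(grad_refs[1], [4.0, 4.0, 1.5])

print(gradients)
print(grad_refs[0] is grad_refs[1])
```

Key concept: gradient accumulation aliasing.
Step by step:
`gradients = [0.0] * 9` → gradients = [0.0, 0.0, 0.0, 0.0, 0.0, 0.0, 0.0, 0.0, 0.0]
`grad_refs = [gradients] * 4` → grad_refs = [[0.0, 0.0, 0.0, 0.0, 0.0, 0.0, 0.0, 0.0, 0.0], [0.0, 0.0, 0.0, 0.0, 0.0, 0.0, 0.0, 0.0, 0.0], [0.0, 0.0, 0.0, 0.0, 0.0, 0.0, 0.0, 0.0, 0.0], [0.0, 0.0, 0.0, 0.0, 0.0, 0.0, 0.0, 0.0, 0.0]]
`accumulate(grad_refs[0], [4.5, 5.0, 4.0])` → gradients = [4.5, 5.0, 4.0, 0.0, 0.0, 0.0, 0.0, 0.0, 0.0]; grad_refs = [[4.5, 5.0, 4.0, 0.0, 0.0, 0.0, 0.0, 0.0, 0.0], [4.5, 5.0, 4.0, 0.0, 0.0, 0.0, 0.0, 0.0, 0.0], [4.5, 5.0, 4.0, 0.0, 0.0, 0.0, 0.0, 0.0, 0.0], [4.5, 5.0, 4.0, 0.0, 0.0, 0.0, 0.0, 0.0, 0.0]]
`accumulate(grad_refs[1], [4.0, 4.0, 1.5])` → gradients = [8.5, 9.0, 5.5, 0.0, 0.0, 0.0, 0.0, 0.0, 0.0]; grad_refs = [[8.5, 9.0, 5.5, 0.0, 0.0, 0.0, 0.0, 0.0, 0.0], [8.5, 9.0, 5.5, 0.0, 0.0, 0.0, 0.0, 0.0, 0.0], [8.5, 9.0, 5.5, 0.0, 0.0, 0.0, 0.0, 0.0, 0.0], [8.5, 9.0, 5.5, 0.0, 0.0, 0.0, 0.0, 0.0, 0.0]]
`print(gradients)` → prints [8.5, 9.0, 5.5, 0.0, 0.0, 0.0, 0.0, 0.0, 0.0]
`print(grad_refs[0] is grad_refs[1])` → prints True

Answer:
[8.5, 9.0, 5.5, 0.0, 0.0, 0.0, 0.0, 0.0, 0.0]
True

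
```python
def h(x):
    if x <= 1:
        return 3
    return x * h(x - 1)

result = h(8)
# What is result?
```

h(8) = 8 * 7 * 6 * 5 * 4 * 3 * 2 * 3 = 120960

Answer: 120960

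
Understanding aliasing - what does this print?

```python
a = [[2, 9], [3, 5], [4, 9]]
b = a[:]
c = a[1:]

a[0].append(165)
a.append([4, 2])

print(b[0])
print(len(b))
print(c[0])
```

Key concept: slice with nested mutation.
Step by step:
`a = [[2, 9], [3, 5], [4, 9]]` → a = [[2, 9], [3, 5], [4, 9]]
`b = a[:]` → b = [[2, 9], [3, 5], [4, 9]]
`c = a[1:]` → c = [[3, 5], [4, 9]]
`a[0].append(165)` → a = [[2, 9, 165], [3, 5], [4, 9]]; b = [[2, 9, 165], [3, 5], [4, 9]]
`a.append([4, 2])` → a = [[2, 9, 165], [3, 5], [4, 9], [4, 2]]
`print(b[0])` → prints [2, 9, 165]
`print(len(b))` → prints 3
`print(c[0])` → prints [3, 5]

Answer:
[2, 9, 165]
3
[3, 5]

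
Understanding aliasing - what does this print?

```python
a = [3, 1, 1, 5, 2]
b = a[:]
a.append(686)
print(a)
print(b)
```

Key concept: slice [:] creates copy.
Step by step:
`a = [3, 1, 1, 5, 2]` → a = [3, 1, 1, 5, 2]
`b = a[:]` → b = [3, 1, 1, 5, 2]
`a.append(686)` → a = [3, 1, 1, 5, 2, 686]
`print(a)` → prints [3, 1, 1, 5, 2, 686]
`print(b)` → prints [3, 1, 1, 5, 2]

Answer:
[3, 1, 1, 5, 2, 686]
[3, 1, 1, 5, 2]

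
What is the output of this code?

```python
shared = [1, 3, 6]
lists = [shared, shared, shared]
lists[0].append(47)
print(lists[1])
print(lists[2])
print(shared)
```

Key concept: list of same reference.
Step by step:
`shared = [1, 3, 6]` → shared = [1, 3, 6]
`lists = [shared, shared, shared]` → lists = [[1, 3, 6], [1, 3, 6], [1, 3, 6]]
`lists[0].append(47)` → shared = [1, 3, 6, 47]; lists = [[1, 3, 6, 47], [1, 3, 6, 47], [1, 3, 6, 47]]
`print(lists[1])` → prints [1, 3, 6, 47]
`print(lists[2])` → prints [1, 3, 6, 47]
`print(shared)` → prints [1, 3, 6, 47]

Answer:
[1, 3, 6, 47]
[1, 3, 6, 47]
[1, 3, 6, 47]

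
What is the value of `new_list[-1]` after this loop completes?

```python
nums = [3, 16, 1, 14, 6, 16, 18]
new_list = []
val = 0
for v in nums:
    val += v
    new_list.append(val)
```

Cumulative sum ends at 74
`new_list` takes the values: [] → [3] → [3, 19] → [3, 19, 20] → [3, 19, 20, 34] → [3, 19, 20, 34, 40] → [3, 19, 20, 34, 40, 56] → [3, 19, 20, 34, 40, 56, 74]
So `new_list[-1]` = 74

Answer: 74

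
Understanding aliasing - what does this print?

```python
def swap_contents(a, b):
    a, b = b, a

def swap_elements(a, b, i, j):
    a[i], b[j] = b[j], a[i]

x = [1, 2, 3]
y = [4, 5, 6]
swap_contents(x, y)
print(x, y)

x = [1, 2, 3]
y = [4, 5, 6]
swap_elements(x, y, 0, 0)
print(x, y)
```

Key concept: parameter rebinding vs mutation.
Step by step:
`x = [1, 2, 3]` → x = [1, 2, 3]
`y = [4, 5, 6]` → y = [4, 5, 6]
`swap_contents(x, y)` → no visible change to tracked variables
`print(x, y)` → prints [1, 2, 3] [4, 5, 6]
`x = [1, 2, 3]` → x = [1, 2, 3]
`y = [4, 5, 6]` → y = [4, 5, 6]
`swap_elements(x, y, 0, 0)` → x = [4, 2, 3]; y = [1, 5, 6]
`print(x, y)` → prints [4, 2, 3] [1, 5, 6]

Answer:
[1, 2, 3] [4, 5, 6]
[4, 2, 3] [1, 5, 6]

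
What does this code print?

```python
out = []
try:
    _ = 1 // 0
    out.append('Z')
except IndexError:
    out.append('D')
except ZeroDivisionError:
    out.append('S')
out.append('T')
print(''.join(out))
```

Execution trace: 'S' (except ZeroDivisionError) → 'T' (after the try/except). Output: ST

Answer: ST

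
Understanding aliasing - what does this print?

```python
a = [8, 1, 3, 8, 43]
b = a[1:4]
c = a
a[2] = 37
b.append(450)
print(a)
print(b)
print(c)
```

Key concept: slice vs alias.
Step by step:
`a = [8, 1, 3, 8, 43]` → a = [8, 1, 3, 8, 43]
`b = a[1:4]` → b = [1, 3, 8]
`c = a` → c = [8, 1, 3, 8, 43] (same object as a)
`a[2] = 37` → a = [8, 1, 37, 8, 43] (same object as c); c = [8, 1, 37, 8, 43] (same object as a)
`b.append(450)` → b = [1, 3, 8, 450]
`print(a)` → prints [8, 1, 37, 8, 43]
`print(b)` → prints [1, 3, 8, 450]
`print(c)` → prints [8, 1, 37, 8, 43]

Answer:
[8, 1, 37, 8, 43]
[1, 3, 8, 450]
[8, 1, 37, 8, 43]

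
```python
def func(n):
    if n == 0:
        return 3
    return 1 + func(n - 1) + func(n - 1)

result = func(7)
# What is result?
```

func(n) = 1 + 2·func(n-1), func(0)=3. Closed form: (3+1)·2^7 - 1 = 511.

Answer: 511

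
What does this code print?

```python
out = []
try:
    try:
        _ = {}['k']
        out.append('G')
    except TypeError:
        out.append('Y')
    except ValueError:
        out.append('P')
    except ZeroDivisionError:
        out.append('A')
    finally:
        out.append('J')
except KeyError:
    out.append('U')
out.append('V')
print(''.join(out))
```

Execution trace: 'J' (finally) → 'U' (outer except KeyError) → 'V' (after the try/except). Output: JUV

Answer: JUV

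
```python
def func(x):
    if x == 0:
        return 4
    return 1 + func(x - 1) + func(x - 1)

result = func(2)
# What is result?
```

func(x) = 1 + 2·func(x-1), func(0)=4. Closed form: (4+1)·2^2 - 1 = 19.

Answer: 19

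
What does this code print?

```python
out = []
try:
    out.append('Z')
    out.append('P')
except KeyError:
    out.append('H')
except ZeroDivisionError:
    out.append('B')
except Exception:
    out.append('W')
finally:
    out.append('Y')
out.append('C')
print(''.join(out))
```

Execution trace: 'Z' (try body) → 'P' (try body, no exception) → 'Y' (finally) → 'C' (after the try/except). Output: ZPYC

Answer: ZPYC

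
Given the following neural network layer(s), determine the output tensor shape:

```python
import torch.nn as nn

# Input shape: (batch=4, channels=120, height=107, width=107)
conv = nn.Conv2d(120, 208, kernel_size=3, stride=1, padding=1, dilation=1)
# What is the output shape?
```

Input: (4, 120, 107, 107) -> Output: (4, 208, 107, 107)

Answer: (4, 208, 107, 107)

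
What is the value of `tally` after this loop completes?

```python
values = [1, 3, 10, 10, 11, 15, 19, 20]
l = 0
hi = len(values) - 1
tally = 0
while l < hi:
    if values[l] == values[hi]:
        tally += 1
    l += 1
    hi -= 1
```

Count matching pairs from ends
`tally` takes the values: 0

Answer: 0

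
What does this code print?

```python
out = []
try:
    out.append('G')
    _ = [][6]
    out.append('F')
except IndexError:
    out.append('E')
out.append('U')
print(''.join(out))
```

Execution trace: 'G' (try body) → 'E' (except IndexError) → 'U' (after the try/except). Output: GEU

Answer: GEU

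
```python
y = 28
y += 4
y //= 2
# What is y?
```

Trace:
`y = 28` → y = 28
`y += 4` → y = 32
`y //= 2` → y = 16
So y = 16

Answer: 16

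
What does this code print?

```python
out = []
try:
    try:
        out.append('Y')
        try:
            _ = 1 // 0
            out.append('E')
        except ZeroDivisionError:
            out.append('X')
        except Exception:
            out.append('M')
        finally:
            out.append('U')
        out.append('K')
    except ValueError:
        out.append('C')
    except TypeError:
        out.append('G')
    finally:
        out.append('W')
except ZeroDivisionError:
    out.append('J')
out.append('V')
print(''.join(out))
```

Execution trace: 'Y' (try body) → 'X' (inner except ZeroDivisionError) → 'U' (inner finally) → 'K' (try body, no exception) → 'W' (finally) → 'V' (after the try/except). Output: YXUKWV

Answer: YXUKWV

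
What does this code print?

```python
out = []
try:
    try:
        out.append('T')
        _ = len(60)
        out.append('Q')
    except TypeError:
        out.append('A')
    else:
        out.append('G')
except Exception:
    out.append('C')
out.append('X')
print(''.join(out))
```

Execution trace: 'T' (inner try body) → 'A' (inner except TypeError) → 'X' (after the try/except). Output: TAX

Answer: TAX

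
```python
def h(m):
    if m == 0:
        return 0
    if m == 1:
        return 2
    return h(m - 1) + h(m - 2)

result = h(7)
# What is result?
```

Build up from base cases: h(0)=0, h(1)=2, h(2)=2, h(3)=4, h(4)=6, h(5)=10, h(6)=16, ..., h(7)=26

Answer: 26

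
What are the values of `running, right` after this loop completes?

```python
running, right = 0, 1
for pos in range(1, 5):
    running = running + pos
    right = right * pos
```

Sum and factorial of 1 to 4
`running, right` takes the values: (0, 1) → (1, 1) → (3, 1) → (3, 2) → (6, 2) → (6, 6) → (10, 6) → (10, 24)

Answer: 10, 24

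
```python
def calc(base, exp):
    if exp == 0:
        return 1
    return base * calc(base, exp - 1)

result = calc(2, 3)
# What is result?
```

calc(2, 3) = 2 * 2 * 2 = 8

Answer: 8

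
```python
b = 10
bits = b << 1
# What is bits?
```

Trace:
`b = 10` → b = 10
`bits = b << 1` → bits = 20
So bits = 20

Answer: 20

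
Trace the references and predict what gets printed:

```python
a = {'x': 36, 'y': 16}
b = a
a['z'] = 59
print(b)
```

Key concept: dict aliasing.
Step by step:
`a = {'x': 36, 'y': 16}` → a = {'x': 36, 'y': 16}
`b = a` → b = {'x': 36, 'y': 16} (same object as a)
`a['z'] = 59` → a = {'x': 36, 'y': 16, 'z': 59} (same object as b); b = {'x': 36, 'y': 16, 'z': 59} (same object as a)
`print(b)` → prints {'x': 36, 'y': 16, 'z': 59}

Answer: {'x': 36, 'y': 16, 'z': 59}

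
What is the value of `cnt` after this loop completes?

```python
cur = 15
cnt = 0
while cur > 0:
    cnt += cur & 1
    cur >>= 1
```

Count set bits in 15 (binary: 0b1111)
`cnt` takes the values: 0 → 1 → 2 → 3 → 4

Answer: 4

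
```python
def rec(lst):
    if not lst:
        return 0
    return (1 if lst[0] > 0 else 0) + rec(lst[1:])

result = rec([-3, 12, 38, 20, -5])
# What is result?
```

Count of positive elements in [-3, 12, 38, 20, -5] = 3

Answer: 3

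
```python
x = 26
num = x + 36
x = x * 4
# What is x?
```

Trace:
`x = 26` → x = 26
`num = x + 36` → num = 62
`x = x * 4` → x = 104
So x = 104

Answer: 104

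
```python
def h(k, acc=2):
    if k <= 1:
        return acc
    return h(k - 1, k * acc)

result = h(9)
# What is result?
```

Accumulator trace (n, acc): (9, 2) -> (8, 18) -> (7, 144) -> (6, 1008) -> (5, 6048) -> (4, 30240) -> (3, 120960) -> (2, 362880) -> (1, 725760) -> return 725760

Answer: 725760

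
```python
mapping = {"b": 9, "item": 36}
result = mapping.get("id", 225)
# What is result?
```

Trace:
`mapping = {"b": 9, "item": 36}` → mapping = {'b': 9, 'item': 36}
`result = mapping.get("id", 225)` → result = 225
So result = 225

Answer: 225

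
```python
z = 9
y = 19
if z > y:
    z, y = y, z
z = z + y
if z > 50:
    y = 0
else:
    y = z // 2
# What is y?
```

Trace:
`z = 9` → z = 9
`y = 19` → y = 19
`if z > y: ...` → z > y is False → no variable changes
`z = z + y` → z = 28
`if z > 50: ...` → z > 50 is False, take else branch → y = 14
So y = 14

Answer: 14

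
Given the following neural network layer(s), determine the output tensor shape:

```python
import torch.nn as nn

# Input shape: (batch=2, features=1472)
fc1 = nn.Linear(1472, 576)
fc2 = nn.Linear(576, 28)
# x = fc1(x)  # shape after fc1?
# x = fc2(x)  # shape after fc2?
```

Input: (2, 1472) -> after fc1: (2, 576) -> Output: (2, 28)

Answer: (2, 28)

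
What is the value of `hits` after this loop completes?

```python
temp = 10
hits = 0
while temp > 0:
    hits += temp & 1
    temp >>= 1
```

Count set bits in 10 (binary: 0b1010)
`hits` takes the values: 0 → 1 → 2

Answer: 2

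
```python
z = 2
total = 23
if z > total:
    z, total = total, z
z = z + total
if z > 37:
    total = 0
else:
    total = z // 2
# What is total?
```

Trace:
`z = 2` → z = 2
`total = 23` → total = 23
`if z > total: ...` → z > total is False → no variable changes
`z = z + total` → z = 25
`if z > 37: ...` → z > 37 is False, take else branch → total = 12
So total = 12

Answer: 12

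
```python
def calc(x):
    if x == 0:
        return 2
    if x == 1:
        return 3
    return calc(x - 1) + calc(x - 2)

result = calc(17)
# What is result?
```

Build up from base cases: calc(0)=2, calc(1)=3, calc(2)=5, calc(3)=8, calc(4)=13, calc(5)=21, calc(6)=34, ..., calc(17)=6765

Answer: 6765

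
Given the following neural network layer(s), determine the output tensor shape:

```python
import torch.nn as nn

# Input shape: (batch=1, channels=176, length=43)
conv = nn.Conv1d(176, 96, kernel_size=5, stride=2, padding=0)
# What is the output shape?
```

Input: (1, 176, 43) -> Output: (1, 96, 20)

Answer: (1, 96, 20)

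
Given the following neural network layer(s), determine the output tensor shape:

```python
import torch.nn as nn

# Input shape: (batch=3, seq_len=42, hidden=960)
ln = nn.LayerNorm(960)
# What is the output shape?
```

Input: (3, 42, 960) -> Output: (3, 42, 960)

Answer: (3, 42, 960)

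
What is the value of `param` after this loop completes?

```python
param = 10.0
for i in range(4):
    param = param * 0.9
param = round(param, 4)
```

Exponential decay: 10.0 * 0.9^4
`param` takes the values: 10.0 → 9.0 → 8.1 → 7.29 → 6.561

Answer: 6.561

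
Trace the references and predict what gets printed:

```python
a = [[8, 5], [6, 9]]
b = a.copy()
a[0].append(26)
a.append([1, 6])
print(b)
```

Key concept: shallow copy with nested lists.
Step by step:
`a = [[8, 5], [6, 9]]` → a = [[8, 5], [6, 9]]
`b = a.copy()` → b = [[8, 5], [6, 9]]
`a[0].append(26)` → a = [[8, 5, 26], [6, 9]]; b = [[8, 5, 26], [6, 9]]
`a.append([1, 6])` → a = [[8, 5, 26], [6, 9], [1, 6]]
`print(b)` → prints [[8, 5, 26], [6, 9]]

Answer: [[8, 5, 26], [6, 9]]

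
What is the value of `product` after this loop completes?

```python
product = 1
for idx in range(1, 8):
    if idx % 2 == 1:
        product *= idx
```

Product of odd numbers 1 to 7
`product` takes the values: 1 → 3 → 15 → 105

Answer: 105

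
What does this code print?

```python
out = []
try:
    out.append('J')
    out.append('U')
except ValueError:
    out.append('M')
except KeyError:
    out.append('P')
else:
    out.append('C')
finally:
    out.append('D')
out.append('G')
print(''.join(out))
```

Execution trace: 'J' (try body) → 'U' (try body, no exception) → 'C' (else) → 'D' (finally) → 'G' (after the try/except). Output: JUCDG

Answer: JUCDG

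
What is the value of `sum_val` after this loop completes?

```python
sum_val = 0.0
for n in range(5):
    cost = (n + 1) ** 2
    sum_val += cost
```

Sum of squared losses 1² + 2² + ... + 5²
`sum_val` takes the values: 0.0 → 1.0 → 5.0 → 14.0 → 30.0 → 55.0

Answer: 55.0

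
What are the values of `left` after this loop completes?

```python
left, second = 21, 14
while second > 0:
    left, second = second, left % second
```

GCD of 21 and 14
`left` takes the values: 21 → 14 → 7

Answer: 7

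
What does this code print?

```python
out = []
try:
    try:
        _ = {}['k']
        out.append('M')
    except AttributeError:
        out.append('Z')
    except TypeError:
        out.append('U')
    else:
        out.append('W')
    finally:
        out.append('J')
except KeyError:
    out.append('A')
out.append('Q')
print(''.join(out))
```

Execution trace: 'J' (finally) → 'A' (outer except KeyError) → 'Q' (after the try/except). Output: JAQ

Answer: JAQ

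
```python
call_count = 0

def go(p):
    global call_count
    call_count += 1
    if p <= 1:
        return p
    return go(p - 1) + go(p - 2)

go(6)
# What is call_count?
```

Calls(p) = 1 + Calls(p-1) + Calls(p-2); Calls(0)=Calls(1)=1. For p=6 this gives 25.

Answer: 25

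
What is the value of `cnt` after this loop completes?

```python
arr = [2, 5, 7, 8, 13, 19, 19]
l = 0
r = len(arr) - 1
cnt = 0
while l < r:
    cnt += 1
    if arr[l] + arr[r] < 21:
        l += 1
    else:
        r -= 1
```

Steps to find pair summing to 21
`cnt` takes the values: 0 → 1 → 2 → 3 → 4 → 5 → 6

Answer: 6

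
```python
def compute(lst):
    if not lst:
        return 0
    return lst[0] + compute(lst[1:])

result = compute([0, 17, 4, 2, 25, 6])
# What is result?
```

0 + 17 + 4 + 2 + 25 + 6 + 0 = 54

Answer: 54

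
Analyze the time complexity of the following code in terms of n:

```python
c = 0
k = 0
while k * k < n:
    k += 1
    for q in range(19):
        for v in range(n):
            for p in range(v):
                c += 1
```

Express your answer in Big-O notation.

Each loop level contributes: √n × 1 × n × n. Multiplying the contributions gives O(n^2√n).

Answer: O(n^2√n)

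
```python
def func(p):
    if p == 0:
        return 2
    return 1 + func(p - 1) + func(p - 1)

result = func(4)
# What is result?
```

func(p) = 1 + 2·func(p-1), func(0)=2. Closed form: (2+1)·2^4 - 1 = 47.

Answer: 47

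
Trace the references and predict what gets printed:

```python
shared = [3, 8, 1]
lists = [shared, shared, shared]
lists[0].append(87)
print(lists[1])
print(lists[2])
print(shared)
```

Key concept: list of same reference.
Step by step:
`shared = [3, 8, 1]` → shared = [3, 8, 1]
`lists = [shared, shared, shared]` → lists = [[3, 8, 1], [3, 8, 1], [3, 8, 1]]
`lists[0].append(87)` → shared = [3, 8, 1, 87]; lists = [[3, 8, 1, 87], [3, 8, 1, 87], [3, 8, 1, 87]]
`print(lists[1])` → prints [3, 8, 1, 87]
`print(lists[2])` → prints [3, 8, 1, 87]
`print(shared)` → prints [3, 8, 1, 87]

Answer:
[3, 8, 1, 87]
[3, 8, 1, 87]
[3, 8, 1, 87]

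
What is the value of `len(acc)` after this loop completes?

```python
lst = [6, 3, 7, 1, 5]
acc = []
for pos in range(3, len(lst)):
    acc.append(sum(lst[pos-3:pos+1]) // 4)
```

Number of 4-element averages
`acc` takes the values: [] → [4] → [4, 4]
So `len(acc)` = 2

Answer: 2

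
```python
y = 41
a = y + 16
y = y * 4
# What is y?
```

Trace:
`y = 41` → y = 41
`a = y + 16` → a = 57
`y = y * 4` → y = 164
So y = 164

Answer: 164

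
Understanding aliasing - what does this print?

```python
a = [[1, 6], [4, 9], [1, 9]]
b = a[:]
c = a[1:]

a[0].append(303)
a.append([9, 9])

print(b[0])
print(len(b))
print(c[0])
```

Key concept: slice with nested mutation.
Step by step:
`a = [[1, 6], [4, 9], [1, 9]]` → a = [[1, 6], [4, 9], [1, 9]]
`b = a[:]` → b = [[1, 6], [4, 9], [1, 9]]
`c = a[1:]` → c = [[4, 9], [1, 9]]
`a[0].append(303)` → a = [[1, 6, 303], [4, 9], [1, 9]]; b = [[1, 6, 303], [4, 9], [1, 9]]
`a.append([9, 9])` → a = [[1, 6, 303], [4, 9], [1, 9], [9, 9]]
`print(b[0])` → prints [1, 6, 303]
`print(len(b))` → prints 3
`print(c[0])` → prints [4, 9]

Answer:
[1, 6, 303]
3
[4, 9]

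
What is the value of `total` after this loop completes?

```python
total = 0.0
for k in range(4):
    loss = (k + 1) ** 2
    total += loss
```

Sum of squared losses 1² + 2² + ... + 4²
`total` takes the values: 0.0 → 1.0 → 5.0 → 14.0 → 30.0

Answer: 30.0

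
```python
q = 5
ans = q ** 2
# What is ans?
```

Trace:
`q = 5` → q = 5
`ans = q ** 2` → ans = 25
So ans = 25

Answer: 25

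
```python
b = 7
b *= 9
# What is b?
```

Trace:
`b = 7` → b = 7
`b *= 9` → b = 63
So b = 63

Answer: 63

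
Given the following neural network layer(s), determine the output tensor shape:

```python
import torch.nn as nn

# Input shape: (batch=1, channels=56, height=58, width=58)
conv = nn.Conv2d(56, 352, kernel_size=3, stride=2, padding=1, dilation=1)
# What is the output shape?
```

Input: (1, 56, 58, 58) -> Output: (1, 352, 29, 29)

Answer: (1, 352, 29, 29)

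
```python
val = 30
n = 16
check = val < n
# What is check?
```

Trace:
`val = 30` → val = 30
`n = 16` → n = 16
`check = val < n` → check = False
So check = False

Answer: False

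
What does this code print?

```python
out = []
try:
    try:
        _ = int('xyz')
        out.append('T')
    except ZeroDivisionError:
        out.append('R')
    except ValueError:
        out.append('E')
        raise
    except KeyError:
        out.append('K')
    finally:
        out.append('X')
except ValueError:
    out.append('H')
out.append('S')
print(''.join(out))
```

Execution trace: 'E' (inner except ValueError) → 'X' (inner finally) → 'H' (outer except ValueError) → 'S' (after the try/except). Output: EXHS

Answer: EXHS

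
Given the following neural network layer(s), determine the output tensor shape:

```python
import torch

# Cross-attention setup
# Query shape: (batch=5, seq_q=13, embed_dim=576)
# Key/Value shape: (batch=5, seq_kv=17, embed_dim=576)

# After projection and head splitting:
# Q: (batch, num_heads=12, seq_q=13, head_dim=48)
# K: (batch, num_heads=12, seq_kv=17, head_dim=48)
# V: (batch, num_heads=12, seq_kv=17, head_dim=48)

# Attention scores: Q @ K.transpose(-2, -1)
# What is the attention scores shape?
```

Input: (5, 13, 576) -> Output: (5, 12, 13, 17)

Answer: (5, 12, 13, 17)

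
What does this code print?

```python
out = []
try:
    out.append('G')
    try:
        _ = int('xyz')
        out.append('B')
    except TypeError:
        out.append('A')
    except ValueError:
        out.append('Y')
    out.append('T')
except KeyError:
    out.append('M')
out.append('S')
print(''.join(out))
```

Execution trace: 'G' (try body) → 'Y' (inner except ValueError) → 'T' (try body, no exception) → 'S' (after the try/except). Output: GYTS

Answer: GYTS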